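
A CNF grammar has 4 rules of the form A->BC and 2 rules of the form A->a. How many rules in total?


CNF allows two rule forms:
  A -> BC (binary): 4 rules
  A -> a (terminal): 2 rules
Total = 4 + 2 = 6

6


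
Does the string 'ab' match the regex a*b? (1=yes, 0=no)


Pattern: a*b
String: 'ab'
Pattern requires: zero or more 'a's followed by exactly one 'b'
Found 1 leading 'a's
Remaining: 'b'
Remaining is exactly 'b' -> match
Result: 1

1


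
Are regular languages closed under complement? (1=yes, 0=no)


Regular languages are closed under:
- Union (DFA product construction)
- Intersection (DFA product construction)
- Complement (swap accept/reject states)
- Concatenation (NFA construction)
- Kleene star (NFA construction)
complement is in this list
Therefore: closed

1


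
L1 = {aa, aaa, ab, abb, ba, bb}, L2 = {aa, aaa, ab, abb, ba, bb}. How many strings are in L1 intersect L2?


L1 = {aa, aaa, ab, abb, ba, bb}
L2 = {aa, aaa, ab, abb, ba, bb}
Checking each string in L1 against L2:
  'aa': in L2? Yes
  'aaa': in L2? Yes
  'ab': in L2? Yes
  'abb': in L2? Yes
  'ba': in L2? Yes
  'bb': in L2? Yes
Intersection = {aa, aaa, ab, abb, ba, bb}
|L1 ∩ L2| = 6

6


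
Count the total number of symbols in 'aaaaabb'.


String: 'aaaaabb'
Counting characters:
  'a' appears 5 time(s)
  'b' appears 2 time(s)
Total length = 5 + 2 = 7

7


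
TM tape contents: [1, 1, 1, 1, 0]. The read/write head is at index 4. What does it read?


Tape: [1, 1, 1, 1, 0]
Positions: 0 1 2 3 4
Values:    1 1 1 1 0
Head at position 4
tape[4] = 0

0


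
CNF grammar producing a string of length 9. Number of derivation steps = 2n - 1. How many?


Chomsky Normal Form derivation:
String length n = 9
Each step either:
  - Splits a nonterminal into two (n-1 such steps)
  - Converts a nonterminal to terminal (n such steps)
Total = (n-1) + n = 2n - 1
= 2(9) - 1
= 18 - 1
= 17

17


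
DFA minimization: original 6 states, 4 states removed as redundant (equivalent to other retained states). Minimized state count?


Original DFA: 6 states
Redundant states removed: 4
Minimized states = original - removed
= 6 - 4
= 2

2


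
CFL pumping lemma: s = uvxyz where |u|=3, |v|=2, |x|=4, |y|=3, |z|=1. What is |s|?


|s| = |u| + |v| + |x| + |y| + |z|
= 3 + 2 + 4 + 3 + 1
= 5 + 4 + 4
= 9 + 4
= 13

13


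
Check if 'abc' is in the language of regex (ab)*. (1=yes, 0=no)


Pattern: (ab)*
String: 'abc'
Pattern requires: zero or more repetitions of 'ab'
Length 3 is odd -> cannot be (ab)* -> no match
Result: 0

0


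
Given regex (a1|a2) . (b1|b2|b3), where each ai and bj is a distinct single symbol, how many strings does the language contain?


First group: 2 alternatives
Second group: 3 alternatives
Concatenation: each choice from group 1 pairs with each from group 2
Total = 2 x 3 = 6

6


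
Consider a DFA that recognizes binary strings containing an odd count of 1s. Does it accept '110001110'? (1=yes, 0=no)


DFA has 2 states: q_even (start, accept=no) and q_odd
Processing string '110001110' character by character:
  Position 0: read '1', 1-count=1 -> q_odd
  Position 1: read '1', 1-count=2 -> q_even
  Position 2: read '0', 1-count=2 -> q_even (no change)
  Position 3: read '0', 1-count=2 -> q_even (no change)
  Position 4: read '0', 1-count=2 -> q_even (no change)
  Position 5: read '1', 1-count=3 -> q_odd
  Position 6: read '1', 1-count=4 -> q_even
  Position 7: read '1', 1-count=5 -> q_odd
  Position 8: read '0', 1-count=5 -> q_odd (no change)
Final state: q_odd, total 1s = 5 (odd); the DFA requires an odd count -> accept

1


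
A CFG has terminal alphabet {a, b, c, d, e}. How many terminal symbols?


Terminal symbols: a, b, c, d, e
Counting each: a (#1), b (#2), c (#3), d (#4), e (#5)
Total = 5

5


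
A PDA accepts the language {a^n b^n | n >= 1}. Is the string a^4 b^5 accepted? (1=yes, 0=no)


Language requires equal numbers of a's and b's
PDA pushes for each 'a', pops for each 'b'
Number of a's = 4
Number of b's = 5
4 != 5 -> Reject

0


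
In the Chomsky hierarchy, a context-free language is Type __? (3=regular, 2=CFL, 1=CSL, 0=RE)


Chomsky hierarchy levels:
  Type 3: Regular (DFA/NFA/regex)
  Type 2: Context-free (PDA)
  Type 1: Context-sensitive
  Type 0: Recursively enumerable (TM)
'context-free' corresponds to Type 2

2


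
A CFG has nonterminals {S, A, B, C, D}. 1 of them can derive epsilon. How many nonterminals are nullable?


Nonterminals: {S, A, B, C, D}
A nonterminal is nullable if it can derive epsilon
Counting nullable nonterminals: 1
Total nullable = 1

1


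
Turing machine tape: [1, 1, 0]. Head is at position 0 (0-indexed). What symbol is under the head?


Tape: [1, 1, 0]
Positions: 0 1 2
Values:    1 1 0
Head at position 0
tape[0] = 1

1


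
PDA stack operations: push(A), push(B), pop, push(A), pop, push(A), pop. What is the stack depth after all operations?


Tracing stack operations:
  push(A) -> stack = [A], depth=1
  push(B) -> stack = [A,B], depth=2
  pop -> removed B, stack = [A], depth=1
  push(A) -> stack = [A,A], depth=2
  pop -> removed A, stack = [A], depth=1
  push(A) -> stack = [A,A], depth=2
  pop -> removed A, stack = [A], depth=1
Final depth = 1

1


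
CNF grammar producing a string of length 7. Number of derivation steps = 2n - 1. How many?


Chomsky Normal Form derivation:
String length n = 7
Each step either:
  - Splits a nonterminal into two (n-1 such steps)
  - Converts a nonterminal to terminal (n such steps)
Total = (n-1) + n = 2n - 1
= 2(7) - 1
= 14 - 1
= 13

13


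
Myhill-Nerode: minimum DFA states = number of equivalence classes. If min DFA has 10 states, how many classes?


Myhill-Nerode theorem:
Number of equivalence classes = number of states in minimal DFA
Minimal DFA states = 10
Therefore equivalence classes = 10

10


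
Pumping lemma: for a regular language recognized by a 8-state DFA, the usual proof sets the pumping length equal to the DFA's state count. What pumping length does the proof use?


Pumping lemma for regular languages (standard proof):
Take p = |Q|, the number of DFA states.
Any string of length >= |Q| passes through |Q|+1 states while reading its first |Q| symbols,
so by pigeonhole some state repeats, giving the loop that can be pumped.
Here |Q| = 8
Therefore the proof uses p = 8

8


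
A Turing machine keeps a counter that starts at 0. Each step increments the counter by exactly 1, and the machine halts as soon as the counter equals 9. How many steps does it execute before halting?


Counter starts at 0. Counting sequence:
  Step 1: counter = 1
  Step 2: counter = 2
  Step 3: counter = 3
  Step 4: counter = 4
  Step 5: counter = 5
  Step 6: counter = 6
  ...
  Step 9: counter = 9
Counter reached 9 -> halt
Total steps = 9

9


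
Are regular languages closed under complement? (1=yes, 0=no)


Regular languages are closed under:
- Union (DFA product construction)
- Intersection (DFA product construction)
- Complement (swap accept/reject states)
- Concatenation (NFA construction)
- Kleene star (NFA construction)
complement is in this list
Therefore: closed

1


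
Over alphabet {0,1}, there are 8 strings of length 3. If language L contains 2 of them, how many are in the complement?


Alphabet: {0,1}
String length: 3
Total strings of length 3 = 2^3 = 8
Strings in L = 2
Complement = total - |L|
= 8 - 2
= 6

6


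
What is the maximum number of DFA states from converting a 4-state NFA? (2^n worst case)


NFA has 4 states
Subset construction: each DFA state = subset of NFA states
Maximum subsets = 2^4
2^4 = 16

16


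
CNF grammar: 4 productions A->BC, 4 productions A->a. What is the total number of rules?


CNF allows two rule forms:
  A -> BC (binary): 4 rules
  A -> a (terminal): 4 rules
Total = 4 + 4 = 8

8


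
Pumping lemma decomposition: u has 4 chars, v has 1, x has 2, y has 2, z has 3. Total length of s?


|s| = |u| + |v| + |x| + |y| + |z|
= 4 + 1 + 2 + 2 + 3
= 5 + 2 + 5
= 7 + 5
= 12

12


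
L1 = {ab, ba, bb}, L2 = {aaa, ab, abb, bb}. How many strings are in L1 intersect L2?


L1 = {ab, ba, bb}
L2 = {aaa, ab, abb, bb}
Checking each string in L1 against L2:
  'ab': in L2? Yes
  'ba': in L2? No
  'bb': in L2? Yes
Intersection = {ab, bb}
|L1 ∩ L2| = 2

2


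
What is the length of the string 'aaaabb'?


String: 'aaaabb'
Counting characters:
  'a' appears 4 time(s)
  'b' appears 2 time(s)
Total length = 4 + 2 = 6

6


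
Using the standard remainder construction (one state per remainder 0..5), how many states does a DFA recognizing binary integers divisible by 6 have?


Divisibility by 6 is tracked via the remainder mod 6: 0, 1, ..., 5
The construction assigns one state to each remainder
Number of remainders = 6

6


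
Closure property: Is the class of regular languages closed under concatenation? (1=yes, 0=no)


Regular languages are closed under all standard operations:
- Union: Yes (product construction)
- Intersection: Yes (product construction)
- Complement: Yes (swap accept/reject)
- Concatenation: Yes (NFA construction)
Operation: concatenation -> Closed

1


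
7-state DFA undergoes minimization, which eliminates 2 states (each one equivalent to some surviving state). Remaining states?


Original DFA: 7 states
Redundant states removed: 2
Minimized states = original - removed
= 7 - 2
= 5

5


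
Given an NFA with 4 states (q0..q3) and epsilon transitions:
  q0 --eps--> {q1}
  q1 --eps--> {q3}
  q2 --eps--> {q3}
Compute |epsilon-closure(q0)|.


Starting from q0
Initialize closure = {q0}
Follow epsilon from q0 -> add q1
Follow epsilon from q1 -> add q3
Final closure: {q0, q1, q3}
Size = 3

3


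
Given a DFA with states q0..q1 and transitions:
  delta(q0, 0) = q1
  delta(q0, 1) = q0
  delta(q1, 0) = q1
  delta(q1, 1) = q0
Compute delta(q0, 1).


Looking up transition function:
delta(q0, 1) in the table
Row: q0, Column: 1
Result: q0

q0


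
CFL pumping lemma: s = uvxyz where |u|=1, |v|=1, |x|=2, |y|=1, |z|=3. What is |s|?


|s| = |u| + |v| + |x| + |y| + |z|
= 1 + 1 + 2 + 1 + 3
= 2 + 2 + 4
= 4 + 4
= 8

8


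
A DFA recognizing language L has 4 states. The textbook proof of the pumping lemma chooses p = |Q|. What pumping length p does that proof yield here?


Pumping lemma for regular languages (standard proof):
Take p = |Q|, the number of DFA states.
Any string of length >= |Q| passes through |Q|+1 states while reading its first |Q| symbols,
so by pigeonhole some state repeats, giving the loop that can be pumped.
Here |Q| = 4
Therefore the proof uses p = 4

4


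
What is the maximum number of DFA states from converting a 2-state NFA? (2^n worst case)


NFA has 2 states
Subset construction: each DFA state = subset of NFA states
Maximum subsets = 2^2
2^2 = 4

4


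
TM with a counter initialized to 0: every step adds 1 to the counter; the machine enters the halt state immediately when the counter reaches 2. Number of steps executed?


Counter starts at 0. Counting sequence:
  Step 1: counter = 1
  Step 2: counter = 2
Counter reached 2 -> halt
Total steps = 2

2


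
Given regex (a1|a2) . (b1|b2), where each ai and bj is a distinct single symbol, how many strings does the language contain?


First group: 2 alternatives
Second group: 2 alternatives
Concatenation: each choice from group 1 pairs with each from group 2
Total = 2 x 2 = 4

4


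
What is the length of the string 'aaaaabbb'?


String: 'aaaaabbb'
Counting characters:
  'a' appears 5 time(s)
  'b' appears 3 time(s)
Total length = 5 + 3 = 8

8


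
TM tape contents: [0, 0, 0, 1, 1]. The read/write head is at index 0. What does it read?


Tape: [0, 0, 0, 1, 1]
Positions: 0 1 2 3 4
Values:    0 0 0 1 1
Head at position 0
tape[0] = 0

0


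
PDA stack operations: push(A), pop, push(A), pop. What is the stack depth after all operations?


Tracing stack operations:
  push(A) -> stack = [A], depth=1
  pop -> removed A, stack = [], depth=0
  push(A) -> stack = [A], depth=1
  pop -> removed A, stack = [], depth=0
Final depth = 0

0


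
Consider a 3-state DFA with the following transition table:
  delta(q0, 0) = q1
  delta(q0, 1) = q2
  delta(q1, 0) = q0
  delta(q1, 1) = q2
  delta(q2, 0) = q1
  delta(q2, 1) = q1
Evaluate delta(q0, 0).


Looking up transition function:
delta(q0, 0) in the table
Row: q0, Column: 0
Result: q1

q1


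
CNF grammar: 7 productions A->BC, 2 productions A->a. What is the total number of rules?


CNF allows two rule forms:
  A -> BC (binary): 7 rules
  A -> a (terminal): 2 rules
Total = 7 + 2 = 9

9


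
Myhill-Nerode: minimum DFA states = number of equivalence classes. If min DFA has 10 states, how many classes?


Myhill-Nerode theorem:
Number of equivalence classes = number of states in minimal DFA
Minimal DFA states = 10
Therefore equivalence classes = 10

10


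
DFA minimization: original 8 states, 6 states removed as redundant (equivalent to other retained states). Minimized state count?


Original DFA: 8 states
Redundant states removed: 6
Minimized states = original - removed
= 8 - 6
= 2

2


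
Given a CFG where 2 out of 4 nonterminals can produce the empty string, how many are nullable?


Nonterminals: {S, A, B, C}
A nonterminal is nullable if it can derive epsilon
Counting nullable nonterminals: 2
Total nullable = 2

2


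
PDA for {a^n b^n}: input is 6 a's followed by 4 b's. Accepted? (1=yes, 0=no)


Language requires equal numbers of a's and b's
PDA pushes for each 'a', pops for each 'b'
Number of a's = 6
Number of b's = 4
6 != 4 -> Reject

0


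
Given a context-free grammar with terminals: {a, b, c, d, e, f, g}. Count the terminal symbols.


Terminal symbols: a, b, c, d, e, f, g
Counting each: a (#1), b (#2), c (#3), d (#4), e (#5), f (#6), g (#7)
Total = 7

7


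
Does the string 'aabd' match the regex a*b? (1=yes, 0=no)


Pattern: a*b
String: 'aabd'
Pattern requires: zero or more 'a's followed by exactly one 'b'
Found 2 leading 'a's
Remaining: 'bd'
Remaining is not 'b' -> no match
Result: 0

0


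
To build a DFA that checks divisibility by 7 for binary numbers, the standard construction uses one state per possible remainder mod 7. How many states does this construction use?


Divisibility by 7 is tracked via the remainder mod 7: 0, 1, ..., 6
The construction assigns one state to each remainder
Number of remainders = 7

7


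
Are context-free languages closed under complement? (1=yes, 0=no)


CFL closure properties:
  Closed under: union, concatenation, Kleene star
  NOT closed under: intersection, complement
Operation 'complement' is in not-closed list -> No (not closed)

0


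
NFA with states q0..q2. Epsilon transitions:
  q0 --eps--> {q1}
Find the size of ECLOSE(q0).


Starting from q0
Initialize closure = {q0}
Follow epsilon from q0 -> add q1
Final closure: {q0, q1}
Size = 2

2


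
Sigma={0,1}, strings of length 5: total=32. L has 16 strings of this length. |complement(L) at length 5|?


Alphabet: {0,1}
String length: 5
Total strings of length 5 = 2^5 = 32
Strings in L = 16
Complement = total - |L|
= 32 - 16
= 16

16


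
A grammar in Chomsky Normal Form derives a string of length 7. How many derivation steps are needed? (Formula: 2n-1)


Chomsky Normal Form derivation:
String length n = 7
Each step either:
  - Splits a nonterminal into two (n-1 such steps)
  - Converts a nonterminal to terminal (n such steps)
Total = (n-1) + n = 2n - 1
= 2(7) - 1
= 14 - 1
= 13

13


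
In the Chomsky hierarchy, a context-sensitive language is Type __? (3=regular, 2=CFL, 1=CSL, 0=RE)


Chomsky hierarchy levels:
  Type 3: Regular (DFA/NFA/regex)
  Type 2: Context-free (PDA)
  Type 1: Context-sensitive
  Type 0: Recursively enumerable (TM)
'context-sensitive' corresponds to Type 1

1


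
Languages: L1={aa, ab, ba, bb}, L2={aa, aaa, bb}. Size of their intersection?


L1 = {aa, ab, ba, bb}
L2 = {aa, aaa, bb}
Checking each string in L1 against L2:
  'aa': in L2? Yes
  'ab': in L2? No
  'ba': in L2? No
  'bb': in L2? Yes
Intersection = {aa, bb}
|L1 ∩ L2| = 2

2


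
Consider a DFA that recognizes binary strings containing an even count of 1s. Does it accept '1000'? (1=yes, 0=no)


DFA has 2 states: q_even (start, accept=yes) and q_odd
Processing string '1000' character by character:
  Position 0: read '1', 1-count=1 -> q_odd
  Position 1: read '0', 1-count=1 -> q_odd (no change)
  Position 2: read '0', 1-count=1 -> q_odd (no change)
  Position 3: read '0', 1-count=1 -> q_odd (no change)
Final state: q_odd, total 1s = 1 (odd); the DFA requires an even count -> reject

0


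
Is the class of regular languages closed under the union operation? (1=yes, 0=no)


Regular languages are closed under:
- Union (DFA product construction)
- Intersection (DFA product construction)
- Complement (swap accept/reject states)
- Concatenation (NFA construction)
- Kleene star (NFA construction)
union is in this list
Therefore: closed

1


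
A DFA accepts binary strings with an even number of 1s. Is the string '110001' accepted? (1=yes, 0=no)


DFA has 2 states: q_even (start, accept=yes) and q_odd
Processing string '110001' character by character:
  Position 0: read '1', 1-count=1 -> q_odd
  Position 1: read '1', 1-count=2 -> q_even
  Position 2: read '0', 1-count=2 -> q_even (no change)
  Position 3: read '0', 1-count=2 -> q_even (no change)
  Position 4: read '0', 1-count=2 -> q_even (no change)
  Position 5: read '1', 1-count=3 -> q_odd
Final state: q_odd, total 1s = 3 (odd); the DFA requires an even count -> reject

0


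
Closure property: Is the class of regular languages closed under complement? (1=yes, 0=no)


Regular languages are closed under all standard operations:
- Union: Yes (product construction)
- Intersection: Yes (product construction)
- Complement: Yes (swap accept/reject)
- Concatenation: Yes (NFA construction)
Operation: complement -> Closed

1


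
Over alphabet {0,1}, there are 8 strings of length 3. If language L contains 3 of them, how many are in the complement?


Alphabet: {0,1}
String length: 3
Total strings of length 3 = 2^3 = 8
Strings in L = 3
Complement = total - |L|
= 8 - 3
= 5

5


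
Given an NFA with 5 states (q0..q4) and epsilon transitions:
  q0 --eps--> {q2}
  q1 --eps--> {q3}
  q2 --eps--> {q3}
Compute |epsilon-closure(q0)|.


Starting from q0
Initialize closure = {q0}
Follow epsilon from q0 -> add q2
Follow epsilon from q2 -> add q3
Final closure: {q0, q2, q3}
Size = 3

3


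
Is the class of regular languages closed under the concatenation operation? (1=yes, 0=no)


Regular languages are closed under:
- Union (DFA product construction)
- Intersection (DFA product construction)
- Complement (swap accept/reject states)
- Concatenation (NFA construction)
- Kleene star (NFA construction)
concatenation is in this list
Therefore: closed

1


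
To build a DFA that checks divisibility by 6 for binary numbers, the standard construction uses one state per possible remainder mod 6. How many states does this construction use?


Divisibility by 6 is tracked via the remainder mod 6: 0, 1, ..., 5
The construction assigns one state to each remainder
Number of remainders = 6

6


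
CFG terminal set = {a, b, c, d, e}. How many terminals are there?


Terminal symbols: a, b, c, d, e
Counting each: a (#1), b (#2), c (#3), d (#4), e (#5)
Total = 5

5


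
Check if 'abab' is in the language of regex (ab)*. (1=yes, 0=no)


Pattern: (ab)*
String: 'abab'
Pattern requires: zero or more repetitions of 'ab'
Pairs: ['ab', 'ab']
All pairs are 'ab'? Yes
Result: 1

1


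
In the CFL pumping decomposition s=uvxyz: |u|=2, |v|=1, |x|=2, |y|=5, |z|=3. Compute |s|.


|s| = |u| + |v| + |x| + |y| + |z|
= 2 + 1 + 2 + 5 + 3
= 3 + 2 + 8
= 5 + 8
= 13

13


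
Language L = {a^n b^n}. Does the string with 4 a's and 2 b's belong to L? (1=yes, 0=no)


Language requires equal numbers of a's and b's
PDA pushes for each 'a', pops for each 'b'
Number of a's = 4
Number of b's = 2
4 != 2 -> Reject

0


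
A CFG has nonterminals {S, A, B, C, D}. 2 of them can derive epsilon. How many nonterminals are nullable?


Nonterminals: {S, A, B, C, D}
A nonterminal is nullable if it can derive epsilon
Counting nullable nonterminals: 2
Total nullable = 2

2


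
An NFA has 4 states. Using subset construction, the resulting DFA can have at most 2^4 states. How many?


NFA has 4 states
Subset construction: each DFA state = subset of NFA states
Maximum subsets = 2^4
2^4 = 16

16


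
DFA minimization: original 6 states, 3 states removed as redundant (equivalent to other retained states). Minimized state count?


Original DFA: 6 states
Redundant states removed: 3
Minimized states = original - removed
= 6 - 3
= 3

3


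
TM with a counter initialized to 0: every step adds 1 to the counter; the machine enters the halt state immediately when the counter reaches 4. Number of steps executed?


Counter starts at 0. Counting sequence:
  Step 1: counter = 1
  Step 2: counter = 2
  Step 3: counter = 3
  Step 4: counter = 4
Counter reached 4 -> halt
Total steps = 4

4


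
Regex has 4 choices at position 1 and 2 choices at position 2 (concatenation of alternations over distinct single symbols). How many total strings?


First group: 4 alternatives
Second group: 2 alternatives
Concatenation: each choice from group 1 pairs with each from group 2
Total = 4 x 2 = 8

8


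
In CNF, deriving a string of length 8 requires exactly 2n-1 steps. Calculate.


Chomsky Normal Form derivation:
String length n = 8
Each step either:
  - Splits a nonterminal into two (n-1 such steps)
  - Converts a nonterminal to terminal (n such steps)
Total = (n-1) + n = 2n - 1
= 2(8) - 1
= 16 - 1
= 15

15


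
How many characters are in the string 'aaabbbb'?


String: 'aaabbbb'
Counting characters:
  'a' appears 3 time(s)
  'b' appears 4 time(s)
Total length = 3 + 4 = 7

7


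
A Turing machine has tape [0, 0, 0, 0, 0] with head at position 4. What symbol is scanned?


Tape: [0, 0, 0, 0, 0]
Positions: 0 1 2 3 4
Values:    0 0 0 0 0
Head at position 4
tape[4] = 0

0


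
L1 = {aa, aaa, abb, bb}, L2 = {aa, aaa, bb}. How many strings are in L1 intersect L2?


L1 = {aa, aaa, abb, bb}
L2 = {aa, aaa, bb}
Checking each string in L1 against L2:
  'aa': in L2? Yes
  'aaa': in L2? Yes
  'abb': in L2? No
  'bb': in L2? Yes
Intersection = {aa, aaa, bb}
|L1 ∩ L2| = 3

3


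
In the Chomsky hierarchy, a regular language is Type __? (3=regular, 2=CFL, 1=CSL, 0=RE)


Chomsky hierarchy levels:
  Type 3: Regular (DFA/NFA/regex)
  Type 2: Context-free (PDA)
  Type 1: Context-sensitive
  Type 0: Recursively enumerable (TM)
'regular' corresponds to Type 3

3


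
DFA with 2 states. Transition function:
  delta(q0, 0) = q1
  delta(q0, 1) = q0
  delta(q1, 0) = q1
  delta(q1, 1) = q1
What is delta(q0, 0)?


Looking up transition function:
delta(q0, 0) in the table
Row: q0, Column: 0
Result: q1

q1


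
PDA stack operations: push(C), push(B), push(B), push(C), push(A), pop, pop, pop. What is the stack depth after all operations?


Tracing stack operations:
  push(C) -> stack = [C], depth=1
  push(B) -> stack = [C,B], depth=2
  push(B) -> stack = [C,B,B], depth=3
  push(C) -> stack = [C,B,B,C], depth=4
  push(A) -> stack = [C,B,B,C,A], depth=5
  pop -> removed A, stack = [C,B,B,C], depth=4
  pop -> removed C, stack = [C,B,B], depth=3
  pop -> removed B, stack = [C,B], depth=2
Final depth = 2

2


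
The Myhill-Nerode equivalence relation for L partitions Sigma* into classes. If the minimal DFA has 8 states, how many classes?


Myhill-Nerode theorem:
Number of equivalence classes = number of states in minimal DFA
Minimal DFA states = 8
Therefore equivalence classes = 8

8


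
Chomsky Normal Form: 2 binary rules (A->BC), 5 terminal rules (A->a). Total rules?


CNF allows two rule forms:
  A -> BC (binary): 2 rules
  A -> a (terminal): 5 rules
Total = 2 + 5 = 7

7


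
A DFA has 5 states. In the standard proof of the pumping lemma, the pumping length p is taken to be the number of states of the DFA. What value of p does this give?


Pumping lemma for regular languages (standard proof):
Take p = |Q|, the number of DFA states.
Any string of length >= |Q| passes through |Q|+1 states while reading its first |Q| symbols,
so by pigeonhole some state repeats, giving the loop that can be pumped.
Here |Q| = 5
Therefore the proof uses p = 5

5


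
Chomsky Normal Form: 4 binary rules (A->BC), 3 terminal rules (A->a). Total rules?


CNF allows two rule forms:
  A -> BC (binary): 4 rules
  A -> a (terminal): 3 rules
Total = 4 + 3 = 7

7


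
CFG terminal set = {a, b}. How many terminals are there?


Terminal symbols: a, b
Counting each: a (#1), b (#2)
Total = 2

2


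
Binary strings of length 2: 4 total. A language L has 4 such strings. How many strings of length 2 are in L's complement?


Alphabet: {0,1}
String length: 2
Total strings of length 2 = 2^2 = 4
Strings in L = 4
Complement = total - |L|
= 4 - 4
= 0

0


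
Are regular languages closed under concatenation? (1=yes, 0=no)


Regular languages are closed under:
- Union (DFA product construction)
- Intersection (DFA product construction)
- Complement (swap accept/reject states)
- Concatenation (NFA construction)
- Kleene star (NFA construction)
concatenation is in this list
Therefore: closed

1


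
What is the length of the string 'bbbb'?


String: 'bbbb'
Counting characters:
  'b' appears 4 time(s)
Total length = 0 + 4 = 4

4


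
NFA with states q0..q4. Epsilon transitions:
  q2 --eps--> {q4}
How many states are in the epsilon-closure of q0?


Starting from q0
Initialize closure = {q0}
q0 has no outgoing epsilon transitions -> nothing to add
Final closure: {q0}
Size = 1

1


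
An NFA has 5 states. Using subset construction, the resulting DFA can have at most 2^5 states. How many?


NFA has 5 states
Subset construction: each DFA state = subset of NFA states
Maximum subsets = 2^5
2^5 = 32

32


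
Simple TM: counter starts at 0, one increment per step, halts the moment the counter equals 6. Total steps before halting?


Counter starts at 0. Counting sequence:
  Step 1: counter = 1
  Step 2: counter = 2
  Step 3: counter = 3
  Step 4: counter = 4
  Step 5: counter = 5
  Step 6: counter = 6
Counter reached 6 -> halt
Total steps = 6

6


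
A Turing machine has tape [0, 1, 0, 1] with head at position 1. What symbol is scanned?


Tape: [0, 1, 0, 1]
Positions: 0 1 2 3
Values:    0 1 0 1
Head at position 1
tape[1] = 1

1


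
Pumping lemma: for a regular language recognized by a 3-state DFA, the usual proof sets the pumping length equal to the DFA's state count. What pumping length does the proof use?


Pumping lemma for regular languages (standard proof):
Take p = |Q|, the number of DFA states.
Any string of length >= |Q| passes through |Q|+1 states while reading its first |Q| symbols,
so by pigeonhole some state repeats, giving the loop that can be pumped.
Here |Q| = 3
Therefore the proof uses p = 3

3


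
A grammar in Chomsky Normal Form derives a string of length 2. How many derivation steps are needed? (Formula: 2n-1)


Chomsky Normal Form derivation:
String length n = 2
Each step either:
  - Splits a nonterminal into two (n-1 such steps)
  - Converts a nonterminal to terminal (n such steps)
Total = (n-1) + n = 2n - 1
= 2(2) - 1
= 4 - 1
= 3

3


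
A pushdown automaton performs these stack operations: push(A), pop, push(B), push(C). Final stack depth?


Tracing stack operations:
  push(A) -> stack = [A], depth=1
  pop -> removed A, stack = [], depth=0
  push(B) -> stack = [B], depth=1
  push(C) -> stack = [B,C], depth=2
Final depth = 2

2


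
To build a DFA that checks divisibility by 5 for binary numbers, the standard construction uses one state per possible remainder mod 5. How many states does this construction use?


Divisibility by 5 is tracked via the remainder mod 5: 0, 1, ..., 4
The construction assigns one state to each remainder
Number of remainders = 5

5


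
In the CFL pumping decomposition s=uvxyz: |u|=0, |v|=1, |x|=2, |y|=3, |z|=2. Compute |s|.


|s| = |u| + |v| + |x| + |y| + |z|
= 0 + 1 + 2 + 3 + 2
= 1 + 2 + 5
= 3 + 5
= 8

8


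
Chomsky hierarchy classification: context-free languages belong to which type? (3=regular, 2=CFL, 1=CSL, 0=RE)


Chomsky hierarchy levels:
  Type 3: Regular (DFA/NFA/regex)
  Type 2: Context-free (PDA)
  Type 1: Context-sensitive
  Type 0: Recursively enumerable (TM)
'context-free' corresponds to Type 2

2


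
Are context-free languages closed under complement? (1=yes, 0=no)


CFL closure properties:
  Closed under: union, concatenation, Kleene star
  NOT closed under: intersection, complement
Operation 'complement' is in not-closed list -> No (not closed)

0


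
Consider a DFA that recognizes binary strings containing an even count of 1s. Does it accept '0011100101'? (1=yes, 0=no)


DFA has 2 states: q_even (start, accept=yes) and q_odd
Processing string '0011100101' character by character:
  Position 0: read '0', 1-count=0 -> q_even (no change)
  Position 1: read '0', 1-count=0 -> q_even (no change)
  Position 2: read '1', 1-count=1 -> q_odd
  Position 3: read '1', 1-count=2 -> q_even
  Position 4: read '1', 1-count=3 -> q_odd
  Position 5: read '0', 1-count=3 -> q_odd (no change)
  Position 6: read '0', 1-count=3 -> q_odd (no change)
  Position 7: read '1', 1-count=4 -> q_even
  Position 8: read '0', 1-count=4 -> q_even (no change)
  Position 9: read '1', 1-count=5 -> q_odd
Final state: q_odd, total 1s = 5 (odd); the DFA requires an even count -> reject

0


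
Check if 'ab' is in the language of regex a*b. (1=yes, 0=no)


Pattern: a*b
String: 'ab'
Pattern requires: zero or more 'a's followed by exactly one 'b'
Found 1 leading 'a's
Remaining: 'b'
Remaining is exactly 'b' -> match
Result: 1

1


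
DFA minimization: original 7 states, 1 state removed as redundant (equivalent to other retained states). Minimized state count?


Original DFA: 7 states
Redundant states removed: 1
Minimized states = original - removed
= 7 - 1
= 6

6


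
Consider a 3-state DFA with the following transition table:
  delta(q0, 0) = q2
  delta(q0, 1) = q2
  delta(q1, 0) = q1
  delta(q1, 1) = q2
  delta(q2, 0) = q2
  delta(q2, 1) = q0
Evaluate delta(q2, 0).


Looking up transition function:
delta(q2, 0) in the table
Row: q2, Column: 0
Result: q2

q2


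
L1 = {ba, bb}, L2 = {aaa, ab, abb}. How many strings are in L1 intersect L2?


L1 = {ba, bb}
L2 = {aaa, ab, abb}
Checking each string in L1 against L2:
  'ba': in L2? No
  'bb': in L2? No
Intersection = {}
|L1 ∩ L2| = 0

0


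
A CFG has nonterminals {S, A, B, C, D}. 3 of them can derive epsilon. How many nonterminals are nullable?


Nonterminals: {S, A, B, C, D}
A nonterminal is nullable if it can derive epsilon
Counting nullable nonterminals: 3
Total nullable = 3

3


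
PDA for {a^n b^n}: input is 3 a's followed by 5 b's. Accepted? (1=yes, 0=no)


Language requires equal numbers of a's and b's
PDA pushes for each 'a', pops for each 'b'
Number of a's = 3
Number of b's = 5
3 != 5 -> Reject

0


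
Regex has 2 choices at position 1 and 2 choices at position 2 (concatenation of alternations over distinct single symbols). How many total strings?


First group: 2 alternatives
Second group: 2 alternatives
Concatenation: each choice from group 1 pairs with each from group 2
Total = 2 x 2 = 4

4


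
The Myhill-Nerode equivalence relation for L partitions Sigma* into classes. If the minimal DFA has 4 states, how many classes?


Myhill-Nerode theorem:
Number of equivalence classes = number of states in minimal DFA
Minimal DFA states = 4
Therefore equivalence classes = 4

4


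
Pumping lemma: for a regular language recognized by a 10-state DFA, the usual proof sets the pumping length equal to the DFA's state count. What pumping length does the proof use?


Pumping lemma for regular languages (standard proof):
Take p = |Q|, the number of DFA states.
Any string of length >= |Q| passes through |Q|+1 states while reading its first |Q| symbols,
so by pigeonhole some state repeats, giving the loop that can be pumped.
Here |Q| = 10
Therefore the proof uses p = 10

10


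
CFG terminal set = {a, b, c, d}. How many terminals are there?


Terminal symbols: a, b, c, d
Counting each: a (#1), b (#2), c (#3), d (#4)
Total = 4

4


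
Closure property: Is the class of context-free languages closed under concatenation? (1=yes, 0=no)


CFL closure properties:
  Closed under: union, concatenation, Kleene star
  NOT closed under: intersection, complement
Operation 'concatenation' is in closed list -> Yes (closed)

1


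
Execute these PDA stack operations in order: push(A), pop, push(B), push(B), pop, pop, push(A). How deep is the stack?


Tracing stack operations:
  push(A) -> stack = [A], depth=1
  pop -> removed A, stack = [], depth=0
  push(B) -> stack = [B], depth=1
  push(B) -> stack = [B,B], depth=2
  pop -> removed B, stack = [B], depth=1
  pop -> removed B, stack = [], depth=0
  push(A) -> stack = [A], depth=1
Final depth = 1

1


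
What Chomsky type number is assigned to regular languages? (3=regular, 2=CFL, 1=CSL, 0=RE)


Chomsky hierarchy levels:
  Type 3: Regular (DFA/NFA/regex)
  Type 2: Context-free (PDA)
  Type 1: Context-sensitive
  Type 0: Recursively enumerable (TM)
'regular' corresponds to Type 3

3


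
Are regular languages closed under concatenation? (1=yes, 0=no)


Regular languages are closed under:
- Union (DFA product construction)
- Intersection (DFA product construction)
- Complement (swap accept/reject states)
- Concatenation (NFA construction)
- Kleene star (NFA construction)
concatenation is in this list
Therefore: closed

1


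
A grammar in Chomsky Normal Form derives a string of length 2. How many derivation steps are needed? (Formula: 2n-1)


Chomsky Normal Form derivation:
String length n = 2
Each step either:
  - Splits a nonterminal into two (n-1 such steps)
  - Converts a nonterminal to terminal (n such steps)
Total = (n-1) + n = 2n - 1
= 2(2) - 1
= 4 - 1
= 3

3


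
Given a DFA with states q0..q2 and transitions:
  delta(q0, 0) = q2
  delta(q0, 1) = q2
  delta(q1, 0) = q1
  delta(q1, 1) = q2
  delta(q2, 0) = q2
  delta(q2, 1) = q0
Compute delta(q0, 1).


Looking up transition function:
delta(q0, 1) in the table
Row: q0, Column: 1
Result: q2

q2


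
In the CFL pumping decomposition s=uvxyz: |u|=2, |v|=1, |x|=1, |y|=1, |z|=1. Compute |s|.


|s| = |u| + |v| + |x| + |y| + |z|
= 2 + 1 + 1 + 1 + 1
= 3 + 1 + 2
= 4 + 2
= 6

6


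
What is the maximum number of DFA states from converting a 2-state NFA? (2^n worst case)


NFA has 2 states
Subset construction: each DFA state = subset of NFA states
Maximum subsets = 2^2
2^2 = 4

4


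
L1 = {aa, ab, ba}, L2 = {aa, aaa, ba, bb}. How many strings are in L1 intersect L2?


L1 = {aa, ab, ba}
L2 = {aa, aaa, ba, bb}
Checking each string in L1 against L2:
  'aa': in L2? Yes
  'ab': in L2? No
  'ba': in L2? Yes
Intersection = {aa, ba}
|L1 ∩ L2| = 2

2


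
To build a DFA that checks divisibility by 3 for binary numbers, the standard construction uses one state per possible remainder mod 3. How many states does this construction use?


Divisibility by 3 is tracked via the remainder mod 3: 0, 1, ..., 2
The construction assigns one state to each remainder
Number of remainders = 3

3


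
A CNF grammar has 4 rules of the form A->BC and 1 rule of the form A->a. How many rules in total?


CNF allows two rule forms:
  A -> BC (binary): 4 rules
  A -> a (terminal): 1 rule
Total = 4 + 1 = 5

5


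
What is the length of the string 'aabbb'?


String: 'aabbb'
Counting characters:
  'a' appears 2 time(s)
  'b' appears 3 time(s)
Total length = 2 + 3 = 5

5


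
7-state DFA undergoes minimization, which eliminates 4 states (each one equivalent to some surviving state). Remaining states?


Original DFA: 7 states
Redundant states removed: 4
Minimized states = original - removed
= 7 - 4
= 3

3


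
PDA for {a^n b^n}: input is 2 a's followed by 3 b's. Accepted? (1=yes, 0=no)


Language requires equal numbers of a's and b's
PDA pushes for each 'a', pops for each 'b'
Number of a's = 2
Number of b's = 3
2 != 3 -> Reject

0


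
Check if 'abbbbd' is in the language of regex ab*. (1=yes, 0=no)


Pattern: ab*
String: 'abbbbd'
Pattern requires: exactly one 'a' followed by zero or more 'b's
First char is 'a' -> OK
Rest 'bbbbd': all b's? No
Result: 0

0


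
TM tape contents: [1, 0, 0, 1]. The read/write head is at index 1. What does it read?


Tape: [1, 0, 0, 1]
Positions: 0 1 2 3
Values:    1 0 0 1
Head at position 1
tape[1] = 0

0


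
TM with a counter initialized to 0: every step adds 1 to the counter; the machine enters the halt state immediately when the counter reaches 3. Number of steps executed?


Counter starts at 0. Counting sequence:
  Step 1: counter = 1
  Step 2: counter = 2
  Step 3: counter = 3
Counter reached 3 -> halt
Total steps = 3

3


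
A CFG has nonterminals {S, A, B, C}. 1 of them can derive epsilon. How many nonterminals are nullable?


Nonterminals: {S, A, B, C}
A nonterminal is nullable if it can derive epsilon
Counting nullable nonterminals: 1
Total nullable = 1

1


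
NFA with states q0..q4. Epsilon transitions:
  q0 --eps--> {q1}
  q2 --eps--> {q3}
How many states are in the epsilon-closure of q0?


Starting from q0
Initialize closure = {q0}
Follow epsilon from q0 -> add q1
Final closure: {q0, q1}
Size = 2

2


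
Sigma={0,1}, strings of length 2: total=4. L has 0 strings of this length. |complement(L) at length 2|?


Alphabet: {0,1}
String length: 2
Total strings of length 2 = 2^2 = 4
Strings in L = 0
Complement = total - |L|
= 4 - 0
= 4

4


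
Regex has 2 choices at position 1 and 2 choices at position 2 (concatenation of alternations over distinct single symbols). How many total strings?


First group: 2 alternatives
Second group: 2 alternatives
Concatenation: each choice from group 1 pairs with each from group 2
Total = 2 x 2 = 4

4


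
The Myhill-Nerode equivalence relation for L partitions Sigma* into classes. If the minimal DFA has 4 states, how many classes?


Myhill-Nerode theorem:
Number of equivalence classes = number of states in minimal DFA
Minimal DFA states = 4
Therefore equivalence classes = 4

4


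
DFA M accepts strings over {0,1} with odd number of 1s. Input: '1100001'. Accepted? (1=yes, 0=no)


DFA has 2 states: q_even (start, accept=no) and q_odd
Processing string '1100001' character by character:
  Position 0: read '1', 1-count=1 -> q_odd
  Position 1: read '1', 1-count=2 -> q_even
  Position 2: read '0', 1-count=2 -> q_even (no change)
  Position 3: read '0', 1-count=2 -> q_even (no change)
  Position 4: read '0', 1-count=2 -> q_even (no change)
  Position 5: read '0', 1-count=2 -> q_even (no change)
  Position 6: read '1', 1-count=3 -> q_odd
Final state: q_odd, total 1s = 3 (odd); the DFA requires an odd count -> accept

1


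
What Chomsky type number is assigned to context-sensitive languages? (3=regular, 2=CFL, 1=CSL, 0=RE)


Chomsky hierarchy levels:
  Type 3: Regular (DFA/NFA/regex)
  Type 2: Context-free (PDA)
  Type 1: Context-sensitive
  Type 0: Recursively enumerable (TM)
'context-sensitive' corresponds to Type 1

1


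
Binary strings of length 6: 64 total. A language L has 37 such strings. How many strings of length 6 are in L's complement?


Alphabet: {0,1}
String length: 6
Total strings of length 6 = 2^6 = 64
Strings in L = 37
Complement = total - |L|
= 64 - 37
= 27

27


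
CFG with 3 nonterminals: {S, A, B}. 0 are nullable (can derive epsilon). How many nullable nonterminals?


Nonterminals: {S, A, B}
A nonterminal is nullable if it can derive epsilon
Counting nullable nonterminals: 0
Total nullable = 0

0


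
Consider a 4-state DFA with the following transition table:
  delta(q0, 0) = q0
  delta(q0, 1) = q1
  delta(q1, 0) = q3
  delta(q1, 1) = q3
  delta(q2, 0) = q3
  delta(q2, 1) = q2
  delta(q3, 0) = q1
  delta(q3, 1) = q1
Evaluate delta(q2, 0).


Looking up transition function:
delta(q2, 0) in the table
Row: q2, Column: 0
Result: q3

q3
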